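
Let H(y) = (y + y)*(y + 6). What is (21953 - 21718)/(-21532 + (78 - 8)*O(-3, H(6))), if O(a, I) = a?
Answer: -235/21742 ≈ -0.010809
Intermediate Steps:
H(y) = 2*y*(6 + y) (H(y) = (2*y)*(6 + y) = 2*y*(6 + y))
(21953 - 21718)/(-21532 + (78 - 8)*O(-3, H(6))) = (21953 - 21718)/(-21532 + (78 - 8)*(-3)) = 235/(-21532 + 70*(-3)) = 235/(-21532 - 210) = 235/(-21742) = 235*(-1/21742) = -235/21742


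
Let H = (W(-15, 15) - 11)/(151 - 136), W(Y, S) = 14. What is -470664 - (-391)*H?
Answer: -2352929/5 ≈ -4.7059e+5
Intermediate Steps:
H = 1/5 (H = (14 - 11)/(151 - 136) = 3/15 = 3*(1/15) = 1/5 ≈ 0.20000)
-470664 - (-391)*H = -470664 - (-391)/5 = -470664 - 1*(-391/5) = -470664 + 391/5 = -2352929/5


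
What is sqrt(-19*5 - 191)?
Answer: I*sqrt(286) ≈ 16.912*I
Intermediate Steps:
sqrt(-19*5 - 191) = sqrt(-95 - 191) = sqrt(-286) = I*sqrt(286)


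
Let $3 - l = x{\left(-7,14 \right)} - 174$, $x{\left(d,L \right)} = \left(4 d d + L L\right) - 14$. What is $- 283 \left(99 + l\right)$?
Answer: $28866$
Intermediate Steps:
$x{\left(d,L \right)} = -14 + L^{2} + 4 d^{2}$ ($x{\left(d,L \right)} = \left(4 d^{2} + L^{2}\right) - 14 = \left(L^{2} + 4 d^{2}\right) - 14 = -14 + L^{2} + 4 d^{2}$)
$l = -201$ ($l = 3 - \left(\left(-14 + 14^{2} + 4 \left(-7\right)^{2}\right) - 174\right) = 3 - \left(\left(-14 + 196 + 4 \cdot 49\right) - 174\right) = 3 - \left(\left(-14 + 196 + 196\right) - 174\right) = 3 - \left(378 - 174\right) = 3 - 204 = -201$)
$- 283 \left(99 + l\right) = - 283 \left(99 - 201\right) = \left(-283\right) \left(-102\right) = 28866$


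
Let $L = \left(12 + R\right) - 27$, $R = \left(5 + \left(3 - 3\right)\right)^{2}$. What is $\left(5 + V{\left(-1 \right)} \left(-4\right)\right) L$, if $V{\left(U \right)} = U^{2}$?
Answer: $10$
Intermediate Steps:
$R = 25$ ($R = \left(5 + 0\right)^{2} = 5^{2} = 25$)
$L = 10$ ($L = \left(12 + 25\right) - 27 = 37 - 27 = 10$)
$\left(5 + V{\left(-1 \right)} \left(-4\right)\right) L = \left(5 + \left(-1\right)^{2} \left(-4\right)\right) 10 = \left(5 + 1 \left(-4\right)\right) 10 = \left(5 - 4\right) 10 = 1 \cdot 10 = 10$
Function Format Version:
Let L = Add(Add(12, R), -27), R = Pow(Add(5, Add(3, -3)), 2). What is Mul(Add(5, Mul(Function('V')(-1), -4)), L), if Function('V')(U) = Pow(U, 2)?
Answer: 10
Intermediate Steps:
R = 25 (R = Pow(Add(5, 0), 2) = Pow(5, 2) = 25)
L = 10 (L = Add(Add(12, 25), -27) = Add(37, -27) = 10)
Mul(Add(5, Mul(Function('V')(-1), -4)), L) = Mul(Add(5, Mul(Pow(-1, 2), -4)), 10) = Mul(Add(5, Mul(1, -4)), 10) = Mul(Add(5, -4), 10) = Mul(1, 10) = 10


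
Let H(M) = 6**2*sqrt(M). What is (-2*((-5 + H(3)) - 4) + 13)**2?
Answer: 16513 - 4464*sqrt(3) ≈ 8781.1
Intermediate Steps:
H(M) = 36*sqrt(M)
(-2*((-5 + H(3)) - 4) + 13)**2 = (-2*((-5 + 36*sqrt(3)) - 4) + 13)**2 = (-2*(-9 + 36*sqrt(3)) + 13)**2 = ((18 - 72*sqrt(3)) + 13)**2 = (31 - 72*sqrt(3))**2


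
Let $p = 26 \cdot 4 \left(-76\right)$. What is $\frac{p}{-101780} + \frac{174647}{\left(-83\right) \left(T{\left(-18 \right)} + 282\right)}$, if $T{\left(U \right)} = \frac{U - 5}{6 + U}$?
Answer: $- \frac{52767939724}{7195362545} \approx -7.3336$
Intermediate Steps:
$T{\left(U \right)} = \frac{-5 + U}{6 + U}$
$p = -7904$ ($p = 104 \left(-76\right) = -7904$)
$\frac{p}{-101780} + \frac{174647}{\left(-83\right) \left(T{\left(-18 \right)} + 282\right)} = - \frac{7904}{-101780} + \frac{174647}{\left(-83\right) \left(\frac{-5 - 18}{6 - 18} + 282\right)} = \left(-7904\right) \left(- \frac{1}{101780}\right) + \frac{174647}{\left(-83\right) \left(\frac{1}{-12} \left(-23\right) + 282\right)} = \frac{1976}{25445} + \frac{174647}{\left(-83\right) \left(\left(- \frac{1}{12}\right) \left(-23\right) + 282\right)} = \frac{1976}{25445} + \frac{174647}{\left(-83\right) \left(\frac{23}{12} + 282\right)} = \frac{1976}{25445} + \frac{174647}{\left(-83\right) \frac{3407}{12}} = \frac{1976}{25445} + \frac{174647}{- \frac{282781}{12}} = \frac{1976}{25445} + 174647 \left(- \frac{12}{282781}\right) = \frac{1976}{25445} - \frac{2095764}{282781} = - \frac{52767939724}{7195362545}$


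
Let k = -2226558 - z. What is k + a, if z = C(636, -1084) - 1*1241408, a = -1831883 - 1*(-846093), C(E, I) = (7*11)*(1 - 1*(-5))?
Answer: -1971402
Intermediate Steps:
C(E, I) = 462 (C(E, I) = 77*(1 + 5) = 77*6 = 462)
a = -985790 (a = -1831883 + 846093 = -985790)
z = -1240946 (z = 462 - 1*1241408 = 462 - 1241408 = -1240946)
k = -985612 (k = -2226558 - 1*(-1240946) = -2226558 + 1240946 = -985612)
k + a = -985612 - 985790 = -1971402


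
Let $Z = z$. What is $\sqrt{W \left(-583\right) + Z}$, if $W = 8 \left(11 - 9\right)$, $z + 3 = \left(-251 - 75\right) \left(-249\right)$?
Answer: $\sqrt{71843} \approx 268.04$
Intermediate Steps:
$z = 81171$ ($z = -3 + \left(-251 - 75\right) \left(-249\right) = -3 - -81174 = -3 + 81174 = 81171$)
$W = 16$ ($W = 8 \cdot 2 = 16$)
$Z = 81171$
$\sqrt{W \left(-583\right) + Z} = \sqrt{16 \left(-583\right) + 81171} = \sqrt{-9328 + 81171} = \sqrt{71843}$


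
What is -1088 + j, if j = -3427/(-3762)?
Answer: -4089629/3762 ≈ -1087.1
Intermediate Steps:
j = 3427/3762 (j = -3427*(-1/3762) = 3427/3762 ≈ 0.91095)
-1088 + j = -1088 + 3427/3762 = -4089629/3762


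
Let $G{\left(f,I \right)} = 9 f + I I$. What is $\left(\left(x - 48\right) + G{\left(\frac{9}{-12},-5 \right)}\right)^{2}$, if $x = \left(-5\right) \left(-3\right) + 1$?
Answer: $\frac{3025}{16} \approx 189.06$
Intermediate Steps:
$x = 16$ ($x = 15 + 1 = 16$)
$G{\left(f,I \right)} = I^{2} + 9 f$ ($G{\left(f,I \right)} = 9 f + I^{2} = I^{2} + 9 f$)
$\left(\left(x - 48\right) + G{\left(\frac{9}{-12},-5 \right)}\right)^{2} = \left(\left(16 - 48\right) + \left(\left(-5\right)^{2} + 9 \frac{9}{-12}\right)\right)^{2} = \left(-32 + \left(25 + 9 \cdot 9 \left(- \frac{1}{12}\right)\right)\right)^{2} = \left(-32 + \left(25 + 9 \left(- \frac{3}{4}\right)\right)\right)^{2} = \left(-32 + \left(25 - \frac{27}{4}\right)\right)^{2} = \left(-32 + \frac{73}{4}\right)^{2} = \left(- \frac{55}{4}\right)^{2} = \frac{3025}{16}$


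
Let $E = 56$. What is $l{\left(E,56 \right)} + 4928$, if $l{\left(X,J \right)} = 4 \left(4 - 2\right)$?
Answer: $4936$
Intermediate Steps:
$l{\left(X,J \right)} = 8$ ($l{\left(X,J \right)} = 4 \cdot 2 = 8$)
$l{\left(E,56 \right)} + 4928 = 8 + 4928 = 4936$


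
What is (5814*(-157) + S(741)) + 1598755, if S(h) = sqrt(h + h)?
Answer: 685957 + sqrt(1482) ≈ 6.8600e+5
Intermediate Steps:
S(h) = sqrt(2)*sqrt(h) (S(h) = sqrt(2*h) = sqrt(2)*sqrt(h))
(5814*(-157) + S(741)) + 1598755 = (5814*(-157) + sqrt(2)*sqrt(741)) + 1598755 = (-912798 + sqrt(1482)) + 1598755 = 685957 + sqrt(1482)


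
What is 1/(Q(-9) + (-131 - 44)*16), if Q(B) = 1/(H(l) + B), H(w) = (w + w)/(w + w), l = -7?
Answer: -8/22401 ≈ -0.00035713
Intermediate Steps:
H(w) = 1 (H(w) = (2*w)/((2*w)) = (2*w)*(1/(2*w)) = 1)
Q(B) = 1/(1 + B)
1/(Q(-9) + (-131 - 44)*16) = 1/(1/(1 - 9) + (-131 - 44)*16) = 1/(1/(-8) - 175*16) = 1/(-⅛ - 2800) = 1/(-22401/8) = -8/22401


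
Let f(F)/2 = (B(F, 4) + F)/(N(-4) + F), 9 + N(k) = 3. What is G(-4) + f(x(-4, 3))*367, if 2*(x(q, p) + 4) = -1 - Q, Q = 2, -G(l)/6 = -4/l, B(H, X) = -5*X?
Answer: 37296/23 ≈ 1621.6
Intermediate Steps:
G(l) = 24/l (G(l) = -(-24)/l = 24/l)
N(k) = -6 (N(k) = -9 + 3 = -6)
x(q, p) = -11/2 (x(q, p) = -4 + (-1 - 1*2)/2 = -4 + (-1 - 2)/2 = -4 + (1/2)*(-3) = -4 - 3/2 = -11/2)
f(F) = 2*(-20 + F)/(-6 + F) (f(F) = 2*((-5*4 + F)/(-6 + F)) = 2*((-20 + F)/(-6 + F)) = 2*(-20 + F)/(-6 + F))
G(-4) + f(x(-4, 3))*367 = 24/(-4) + (2*(-20 - 11/2)/(-6 - 11/2))*367 = 24*(-1/4) + (2*(-51/2)/(-23/2))*367 = -6 + (2*(-2/23)*(-51/2))*367 = -6 + (102/23)*367 = -6 + 37434/23 = 37296/23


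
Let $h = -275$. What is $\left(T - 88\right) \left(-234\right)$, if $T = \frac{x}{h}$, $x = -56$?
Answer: $\frac{5649696}{275} \approx 20544.0$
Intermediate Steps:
$T = \frac{56}{275}$ ($T = - \frac{56}{-275} = \left(-56\right) \left(- \frac{1}{275}\right) = \frac{56}{275} \approx 0.20364$)
$\left(T - 88\right) \left(-234\right) = \left(\frac{56}{275} - 88\right) \left(-234\right) = \left(- \frac{24144}{275}\right) \left(-234\right) = \frac{5649696}{275}$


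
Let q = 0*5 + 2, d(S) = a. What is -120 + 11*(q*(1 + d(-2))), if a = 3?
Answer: -32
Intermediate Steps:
d(S) = 3
q = 2 (q = 0 + 2 = 2)
-120 + 11*(q*(1 + d(-2))) = -120 + 11*(2*(1 + 3)) = -120 + 11*(2*4) = -120 + 11*8 = -120 + 88 = -32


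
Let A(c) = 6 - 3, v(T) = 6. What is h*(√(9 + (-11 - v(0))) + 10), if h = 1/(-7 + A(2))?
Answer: -5/2 - I*√2/2 ≈ -2.5 - 0.70711*I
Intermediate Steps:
A(c) = 3
h = -¼ (h = 1/(-7 + 3) = 1/(-4) = -¼ ≈ -0.25000)
h*(√(9 + (-11 - v(0))) + 10) = -(√(9 + (-11 - 1*6)) + 10)/4 = -(√(9 + (-11 - 6)) + 10)/4 = -(√(9 - 17) + 10)/4 = -(√(-8) + 10)/4 = -(2*I*√2 + 10)/4 = -(10 + 2*I*√2)/4 = -5/2 - I*√2/2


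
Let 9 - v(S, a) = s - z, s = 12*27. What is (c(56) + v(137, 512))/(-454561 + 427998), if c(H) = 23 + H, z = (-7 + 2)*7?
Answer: 271/26563 ≈ 0.010202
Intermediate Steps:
s = 324
z = -35 (z = -5*7 = -35)
v(S, a) = -350 (v(S, a) = 9 - (324 - 1*(-35)) = 9 - (324 + 35) = 9 - 1*359 = 9 - 359 = -350)
(c(56) + v(137, 512))/(-454561 + 427998) = ((23 + 56) - 350)/(-454561 + 427998) = (79 - 350)/(-26563) = -271*(-1/26563) = 271/26563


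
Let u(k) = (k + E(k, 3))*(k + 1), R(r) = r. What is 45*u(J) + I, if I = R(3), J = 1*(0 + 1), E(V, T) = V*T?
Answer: 363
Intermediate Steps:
E(V, T) = T*V
J = 1 (J = 1*1 = 1)
u(k) = 4*k*(1 + k) (u(k) = (k + 3*k)*(k + 1) = (4*k)*(1 + k) = 4*k*(1 + k))
I = 3
45*u(J) + I = 45*(4*1*(1 + 1)) + 3 = 45*(4*1*2) + 3 = 45*8 + 3 = 360 + 3 = 363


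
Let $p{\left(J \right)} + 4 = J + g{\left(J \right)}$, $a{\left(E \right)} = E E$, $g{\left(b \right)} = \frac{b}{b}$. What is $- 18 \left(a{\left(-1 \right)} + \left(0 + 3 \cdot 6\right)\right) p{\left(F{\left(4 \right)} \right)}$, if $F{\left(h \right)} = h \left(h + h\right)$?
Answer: $-9918$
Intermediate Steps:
$g{\left(b \right)} = 1$
$a{\left(E \right)} = E^{2}$
$F{\left(h \right)} = 2 h^{2}$ ($F{\left(h \right)} = h 2 h = 2 h^{2}$)
$p{\left(J \right)} = -3 + J$ ($p{\left(J \right)} = -4 + \left(J + 1\right) = -4 + \left(1 + J\right) = -3 + J$)
$- 18 \left(a{\left(-1 \right)} + \left(0 + 3 \cdot 6\right)\right) p{\left(F{\left(4 \right)} \right)} = - 18 \left(\left(-1\right)^{2} + \left(0 + 3 \cdot 6\right)\right) \left(-3 + 2 \cdot 4^{2}\right) = - 18 \left(1 + \left(0 + 18\right)\right) \left(-3 + 2 \cdot 16\right) = - 18 \left(1 + 18\right) \left(-3 + 32\right) = \left(-18\right) 19 \cdot 29 = \left(-342\right) 29 = -9918$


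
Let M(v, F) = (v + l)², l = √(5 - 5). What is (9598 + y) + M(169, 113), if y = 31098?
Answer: 69257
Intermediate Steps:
l = 0 (l = √0 = 0)
M(v, F) = v² (M(v, F) = (v + 0)² = v²)
(9598 + y) + M(169, 113) = (9598 + 31098) + 169² = 40696 + 28561 = 69257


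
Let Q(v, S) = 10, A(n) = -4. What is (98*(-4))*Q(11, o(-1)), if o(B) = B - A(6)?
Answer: -3920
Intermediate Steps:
o(B) = 4 + B (o(B) = B - 1*(-4) = B + 4 = 4 + B)
(98*(-4))*Q(11, o(-1)) = (98*(-4))*10 = -392*10 = -3920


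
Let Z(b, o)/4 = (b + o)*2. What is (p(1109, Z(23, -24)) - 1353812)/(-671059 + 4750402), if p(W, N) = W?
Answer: -450901/1359781 ≈ -0.33160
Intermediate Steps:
Z(b, o) = 8*b + 8*o (Z(b, o) = 4*((b + o)*2) = 4*(2*b + 2*o) = 8*b + 8*o)
(p(1109, Z(23, -24)) - 1353812)/(-671059 + 4750402) = (1109 - 1353812)/(-671059 + 4750402) = -1352703/4079343 = -1352703*1/4079343 = -450901/1359781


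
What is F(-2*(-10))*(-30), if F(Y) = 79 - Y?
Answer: -1770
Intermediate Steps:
F(-2*(-10))*(-30) = (79 - (-2)*(-10))*(-30) = (79 - 1*20)*(-30) = (79 - 20)*(-30) = 59*(-30) = -1770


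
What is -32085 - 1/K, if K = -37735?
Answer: -1210727474/37735 ≈ -32085.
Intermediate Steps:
-32085 - 1/K = -32085 - 1/(-37735) = -32085 - 1*(-1/37735) = -32085 + 1/37735 = -1210727474/37735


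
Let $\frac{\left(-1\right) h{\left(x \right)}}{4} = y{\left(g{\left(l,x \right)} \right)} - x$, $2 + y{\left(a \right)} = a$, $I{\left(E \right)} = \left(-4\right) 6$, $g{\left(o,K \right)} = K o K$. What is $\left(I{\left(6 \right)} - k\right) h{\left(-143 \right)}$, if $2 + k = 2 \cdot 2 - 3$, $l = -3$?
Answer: $-5630952$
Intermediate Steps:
$g{\left(o,K \right)} = o K^{2}$
$I{\left(E \right)} = -24$
$k = -1$ ($k = -2 + \left(2 \cdot 2 - 3\right) = -2 + \left(4 - 3\right) = -2 + 1 = -1$)
$y{\left(a \right)} = -2 + a$
$h{\left(x \right)} = 8 + 4 x + 12 x^{2}$ ($h{\left(x \right)} = - 4 \left(\left(-2 - 3 x^{2}\right) - x\right) = - 4 \left(-2 - x - 3 x^{2}\right) = 8 + 4 x + 12 x^{2}$)
$\left(I{\left(6 \right)} - k\right) h{\left(-143 \right)} = \left(-24 - -1\right) \left(8 + 4 \left(-143\right) + 12 \left(-143\right)^{2}\right) = \left(-24 + 1\right) \left(8 - 572 + 12 \cdot 20449\right) = - 23 \left(8 - 572 + 245388\right) = \left(-23\right) 244824 = -5630952$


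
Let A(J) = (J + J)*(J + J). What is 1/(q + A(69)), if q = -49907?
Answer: -1/30863 ≈ -3.2401e-5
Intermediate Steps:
A(J) = 4*J**2 (A(J) = (2*J)*(2*J) = 4*J**2)
1/(q + A(69)) = 1/(-49907 + 4*69**2) = 1/(-49907 + 4*4761) = 1/(-49907 + 19044) = 1/(-30863) = -1/30863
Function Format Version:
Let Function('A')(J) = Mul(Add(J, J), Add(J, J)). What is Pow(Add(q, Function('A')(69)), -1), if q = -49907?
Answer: Rational(-1, 30863) ≈ -3.2401e-5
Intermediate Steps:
Function('A')(J) = Mul(4, Pow(J, 2)) (Function('A')(J) = Mul(Mul(2, J), Mul(2, J)) = Mul(4, Pow(J, 2)))
Pow(Add(q, Function('A')(69)), -1) = Pow(Add(-49907, Mul(4, Pow(69, 2))), -1) = Pow(Add(-49907, Mul(4, 4761)), -1) = Pow(Add(-49907, 19044), -1) = Pow(-30863, -1) = Rational(-1, 30863)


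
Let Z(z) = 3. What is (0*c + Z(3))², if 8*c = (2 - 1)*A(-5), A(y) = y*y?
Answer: 9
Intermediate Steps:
A(y) = y²
c = 25/8 (c = ((2 - 1)*(-5)²)/8 = (1*25)/8 = (⅛)*25 = 25/8 ≈ 3.1250)
(0*c + Z(3))² = (0*(25/8) + 3)² = (0 + 3)² = 3² = 9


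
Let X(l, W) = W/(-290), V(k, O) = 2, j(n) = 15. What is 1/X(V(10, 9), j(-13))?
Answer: -58/3 ≈ -19.333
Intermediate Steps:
X(l, W) = -W/290 (X(l, W) = W*(-1/290) = -W/290)
1/X(V(10, 9), j(-13)) = 1/(-1/290*15) = 1/(-3/58) = -58/3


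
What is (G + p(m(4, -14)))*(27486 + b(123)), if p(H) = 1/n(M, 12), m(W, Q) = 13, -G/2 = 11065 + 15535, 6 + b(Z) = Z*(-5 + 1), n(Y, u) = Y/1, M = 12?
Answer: -1435759351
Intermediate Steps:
n(Y, u) = Y (n(Y, u) = Y*1 = Y)
b(Z) = -6 - 4*Z (b(Z) = -6 + Z*(-5 + 1) = -6 + Z*(-4) = -6 - 4*Z)
G = -53200 (G = -2*(11065 + 15535) = -2*26600 = -53200)
p(H) = 1/12
(G + p(m(4, -14)))*(27486 + b(123)) = (-53200 + 1/12)*(27486 + (-6 - 4*123)) = -638399*(27486 + (-6 - 492))/12 = -638399*(27486 - 498)/12 = -638399/12*26988 = -1435759351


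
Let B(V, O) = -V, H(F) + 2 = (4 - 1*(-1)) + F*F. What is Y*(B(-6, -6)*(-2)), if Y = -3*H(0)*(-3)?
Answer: -324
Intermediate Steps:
H(F) = 3 + F² (H(F) = -2 + ((4 - 1*(-1)) + F*F) = -2 + ((4 + 1) + F²) = -2 + (5 + F²) = 3 + F²)
Y = 27 (Y = -3*(3 + 0²)*(-3) = -3*(3 + 0)*(-3) = -3*3*(-3) = -9*(-3) = 27)
Y*(B(-6, -6)*(-2)) = 27*(-1*(-6)*(-2)) = 27*(6*(-2)) = 27*(-12) = -324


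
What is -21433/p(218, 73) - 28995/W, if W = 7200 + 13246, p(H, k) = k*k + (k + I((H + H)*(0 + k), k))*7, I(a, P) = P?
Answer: -622366363/129852546 ≈ -4.7929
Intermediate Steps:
p(H, k) = k² + 14*k (p(H, k) = k*k + (k + k)*7 = k² + (2*k)*7 = k² + 14*k)
W = 20446
-21433/p(218, 73) - 28995/W = -21433*1/(73*(14 + 73)) - 28995/20446 = -21433/(73*87) - 28995*1/20446 = -21433/6351 - 28995/20446 = -622366363/129852546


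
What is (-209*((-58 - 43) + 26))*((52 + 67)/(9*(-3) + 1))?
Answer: -1865325/26 ≈ -71743.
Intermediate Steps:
(-209*((-58 - 43) + 26))*((52 + 67)/(9*(-3) + 1)) = (-209*(-101 + 26))*(119/(-27 + 1)) = (-209*(-75))*(119/(-26)) = 15675*(119*(-1/26)) = 15675*(-119/26) = -1865325/26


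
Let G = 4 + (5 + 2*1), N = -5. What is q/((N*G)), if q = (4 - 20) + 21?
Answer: -1/11 ≈ -0.090909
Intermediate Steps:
G = 11 (G = 4 + (5 + 2) = 4 + 7 = 11)
q = 5 (q = -16 + 21 = 5)
q/((N*G)) = 5/(-5*11) = 5/(-55) = -1/55*5 = -1/11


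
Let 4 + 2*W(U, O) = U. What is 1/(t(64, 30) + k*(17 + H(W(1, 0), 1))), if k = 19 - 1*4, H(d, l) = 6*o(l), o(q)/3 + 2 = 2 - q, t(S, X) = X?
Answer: 1/15 ≈ 0.066667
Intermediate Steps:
o(q) = -3*q (o(q) = -6 + 3*(2 - q) = -6 + (6 - 3*q) = -3*q)
W(U, O) = -2 + U/2
H(d, l) = -18*l (H(d, l) = 6*(-3*l) = -18*l)
k = 15 (k = 19 - 4 = 15)
1/(t(64, 30) + k*(17 + H(W(1, 0), 1))) = 1/(30 + 15*(17 - 18*1)) = 1/(30 + 15*(17 - 18)) = 1/(30 + 15*(-1)) = 1/(30 - 15) = 1/15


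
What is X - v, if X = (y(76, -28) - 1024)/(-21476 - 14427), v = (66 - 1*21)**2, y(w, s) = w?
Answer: -72702627/35903 ≈ -2025.0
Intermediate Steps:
v = 2025 (v = (66 - 21)**2 = 45**2 = 2025)
X = 948/35903 (X = (76 - 1024)/(-21476 - 14427) = -948/(-35903) = -948*(-1/35903) = 948/35903 ≈ 0.026404)
X - v = 948/35903 - 1*2025 = 948/35903 - 2025 = -72702627/35903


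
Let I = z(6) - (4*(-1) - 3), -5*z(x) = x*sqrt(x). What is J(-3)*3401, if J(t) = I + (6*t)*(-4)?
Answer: 268679 - 20406*sqrt(6)/5 ≈ 2.5868e+5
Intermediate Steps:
z(x) = -x**(3/2)/5 (z(x) = -x*sqrt(x)/5 = -x**(3/2)/5)
I = 7 - 6*sqrt(6)/5 (I = -6*sqrt(6)/5 - (4*(-1) - 3) = -6*sqrt(6)/5 - (-4 - 3) = -6*sqrt(6)/5 - 1*(-7) = -6*sqrt(6)/5 + 7 = 7 - 6*sqrt(6)/5 ≈ 4.0606)
J(t) = 7 - 24*t - 6*sqrt(6)/5 (J(t) = (7 - 6*sqrt(6)/5) + (6*t)*(-4) = (7 - 6*sqrt(6)/5) - 24*t = 7 - 24*t - 6*sqrt(6)/5)
J(-3)*3401 = (7 - 24*(-3) - 6*sqrt(6)/5)*3401 = (7 + 72 - 6*sqrt(6)/5)*3401 = (79 - 6*sqrt(6)/5)*3401 = 268679 - 20406*sqrt(6)/5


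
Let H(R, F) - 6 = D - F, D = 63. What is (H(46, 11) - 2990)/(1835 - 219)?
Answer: -733/404 ≈ -1.8144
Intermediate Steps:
H(R, F) = 69 - F (H(R, F) = 6 + (63 - F) = 69 - F)
(H(46, 11) - 2990)/(1835 - 219) = ((69 - 1*11) - 2990)/(1835 - 219) = ((69 - 11) - 2990)/1616 = (58 - 2990)*(1/1616) = -2932*1/1616 = -733/404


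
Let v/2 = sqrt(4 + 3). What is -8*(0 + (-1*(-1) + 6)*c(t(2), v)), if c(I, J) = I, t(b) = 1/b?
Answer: -28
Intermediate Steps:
v = 2*sqrt(7) (v = 2*sqrt(4 + 3) = 2*sqrt(7) ≈ 5.2915)
-8*(0 + (-1*(-1) + 6)*c(t(2), v)) = -8*(0 + (-1*(-1) + 6)/2) = -8*(0 + (1 + 6)*(1/2)) = -8*(0 + 7*(1/2)) = -8*(0 + 7/2) = -8*7/2 = -28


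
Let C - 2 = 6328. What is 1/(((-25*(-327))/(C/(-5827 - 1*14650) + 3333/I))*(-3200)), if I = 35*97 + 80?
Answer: -15417697/620494054000000 ≈ -2.4847e-8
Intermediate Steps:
C = 6330 (C = 2 + 6328 = 6330)
I = 3475 (I = 3395 + 80 = 3475)
1/(((-25*(-327))/(C/(-5827 - 1*14650) + 3333/I))*(-3200)) = 1/(((-25*(-327))/(6330/(-5827 - 1*14650) + 3333/3475))*(-3200)) = -1/3200/(8175/(6330/(-5827 - 14650) + 3333*(1/3475))) = -1/3200/(8175/(6330/(-20477) + 3333/3475)) = -1/3200/(8175/(6330*(-1/20477) + 3333/3475)) = -1/3200/(8175/(-6330/20477 + 3333/3475)) = -1/3200/(8175/(46253091/71157575)) = -1/3200/(8175*(71157575/46253091)) = -1/3200/(193904391875/15417697) = (15417697/193904391875)*(-1/3200) = -15417697/620494054000000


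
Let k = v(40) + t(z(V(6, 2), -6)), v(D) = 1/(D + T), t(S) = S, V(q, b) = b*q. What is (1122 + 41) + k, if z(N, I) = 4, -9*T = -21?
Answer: 148212/127 ≈ 1167.0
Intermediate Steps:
T = 7/3 (T = -⅑*(-21) = 7/3 ≈ 2.3333)
v(D) = 1/(7/3 + D) (v(D) = 1/(D + 7/3) = 1/(7/3 + D))
k = 511/127 (k = 3/(7 + 3*40) + 4 = 3/(7 + 120) + 4 = 3/127 + 4 = 511/127 ≈ 4.0236)
(1122 + 41) + k = (1122 + 41) + 511/127 = 1163 + 511/127 = 148212/127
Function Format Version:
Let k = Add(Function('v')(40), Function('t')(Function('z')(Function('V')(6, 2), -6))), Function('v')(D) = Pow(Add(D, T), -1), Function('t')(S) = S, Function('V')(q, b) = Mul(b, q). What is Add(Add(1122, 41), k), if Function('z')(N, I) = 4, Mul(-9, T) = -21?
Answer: Rational(148212, 127) ≈ 1167.0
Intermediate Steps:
T = Rational(7, 3) (T = Mul(Rational(-1, 9), -21) = Rational(7, 3) ≈ 2.3333)
Function('v')(D) = Pow(Add(Rational(7, 3), D), -1) (Function('v')(D) = Pow(Add(D, Rational(7, 3)), -1) = Pow(Add(Rational(7, 3), D), -1))
k = Rational(511, 127) (k = Add(Mul(3, Pow(Add(7, Mul(3, 40)), -1)), 4) = Add(Mul(3, Pow(Add(7, 120), -1)), 4) = Add(Mul(3, Pow(127, -1)), 4) = Add(Mul(3, Rational(1, 127)), 4) = Add(Rational(3, 127), 4) = Rational(511, 127) ≈ 4.0236)
Add(Add(1122, 41), k) = Add(Add(1122, 41), Rational(511, 127)) = Add(1163, Rational(511, 127)) = Rational(148212, 127)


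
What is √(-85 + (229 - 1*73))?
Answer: √71 ≈ 8.4261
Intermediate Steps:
√(-85 + (229 - 1*73)) = √(-85 + (229 - 73)) = √(-85 + 156) = √71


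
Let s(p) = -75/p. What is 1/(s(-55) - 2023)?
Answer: -11/22238 ≈ -0.00049465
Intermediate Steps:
1/(s(-55) - 2023) = 1/(-75/(-55) - 2023) = 1/(-75*(-1/55) - 2023) = 1/(15/11 - 2023) = 1/(-22238/11) = -11/22238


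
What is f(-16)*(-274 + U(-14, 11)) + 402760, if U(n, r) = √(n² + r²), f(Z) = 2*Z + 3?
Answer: 410706 - 29*√317 ≈ 4.1019e+5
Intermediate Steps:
f(Z) = 3 + 2*Z
f(-16)*(-274 + U(-14, 11)) + 402760 = (3 + 2*(-16))*(-274 + √((-14)² + 11²)) + 402760 = (3 - 32)*(-274 + √(196 + 121)) + 402760 = -29*(-274 + √317) + 402760 = (7946 - 29*√317) + 402760 = 410706 - 29*√317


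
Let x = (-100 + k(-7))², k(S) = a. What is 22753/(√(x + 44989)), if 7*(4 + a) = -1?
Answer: 159271*√2735902/2735902 ≈ 96.291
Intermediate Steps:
a = -29/7 (a = -4 + (⅐)*(-1) = -4 - ⅐ = -29/7 ≈ -4.1429)
k(S) = -29/7
x = 531441/49 (x = (-100 - 29/7)² = (-729/7)² = 531441/49 ≈ 10846.)
22753/(√(x + 44989)) = 22753/(√(531441/49 + 44989)) = 22753/(√(2735902/49)) = 22753/((√2735902/7)) = 22753*(7*√2735902/2735902) = 159271*√2735902/2735902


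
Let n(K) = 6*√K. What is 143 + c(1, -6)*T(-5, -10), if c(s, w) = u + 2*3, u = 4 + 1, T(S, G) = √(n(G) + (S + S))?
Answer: 143 + 11*√(-10 + 6*I*√10) ≈ 169.32 + 43.619*I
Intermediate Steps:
T(S, G) = √(2*S + 6*√G) (T(S, G) = √(6*√G + (S + S)) = √(6*√G + 2*S) = √(2*S + 6*√G))
u = 5
c(s, w) = 11 (c(s, w) = 5 + 2*3 = 5 + 6 = 11)
143 + c(1, -6)*T(-5, -10) = 143 + 11*√(2*(-5) + 6*√(-10)) = 143 + 11*√(-10 + 6*(I*√10)) = 143 + 11*√(-10 + 6*I*√10)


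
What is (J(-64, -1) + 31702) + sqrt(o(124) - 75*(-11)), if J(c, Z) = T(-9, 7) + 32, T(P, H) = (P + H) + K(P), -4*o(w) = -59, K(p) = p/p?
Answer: 31733 + sqrt(3359)/2 ≈ 31762.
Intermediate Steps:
K(p) = 1
o(w) = 59/4 (o(w) = -1/4*(-59) = 59/4)
T(P, H) = 1 + H + P (T(P, H) = (P + H) + 1 = (H + P) + 1 = 1 + H + P)
J(c, Z) = 31 (J(c, Z) = (1 + 7 - 9) + 32 = -1 + 32 = 31)
(J(-64, -1) + 31702) + sqrt(o(124) - 75*(-11)) = (31 + 31702) + sqrt(59/4 - 75*(-11)) = 31733 + sqrt(59/4 + 825) = 31733 + sqrt(3359/4) = 31733 + sqrt(3359)/2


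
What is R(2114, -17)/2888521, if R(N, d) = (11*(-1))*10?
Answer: -110/2888521 ≈ -3.8082e-5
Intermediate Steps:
R(N, d) = -110 (R(N, d) = -11*10 = -110)
R(2114, -17)/2888521 = -110/2888521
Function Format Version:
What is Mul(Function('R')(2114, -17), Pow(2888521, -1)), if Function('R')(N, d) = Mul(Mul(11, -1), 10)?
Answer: Rational(-110, 2888521) ≈ -3.8082e-5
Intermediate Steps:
Function('R')(N, d) = -110 (Function('R')(N, d) = Mul(-11, 10) = -110)
Mul(Function('R')(2114, -17), Pow(2888521, -1)) = Mul(-110, Pow(2888521, -1)) = Mul(-110, Rational(1, 2888521)) = Rational(-110, 2888521)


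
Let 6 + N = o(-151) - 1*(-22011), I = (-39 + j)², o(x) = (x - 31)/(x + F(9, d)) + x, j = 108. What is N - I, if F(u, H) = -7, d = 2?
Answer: 1350438/79 ≈ 17094.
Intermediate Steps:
o(x) = x + (-31 + x)/(-7 + x) (o(x) = (x - 31)/(x - 7) + x = (-31 + x)/(-7 + x) + x = x + (-31 + x)/(-7 + x))
I = 4761 (I = (-39 + 108)² = 69² = 4761)
N = 1726557/79 (N = -6 + ((-31 + (-151)² - 6*(-151))/(-7 - 151) - 1*(-22011)) = -6 + ((-31 + 22801 + 906)/(-158) + 22011) = -6 + (-1/158*23676 + 22011) = -6 + (-11838/79 + 22011) = -6 + 1727031/79 = 1726557/79 ≈ 21855.)
N - I = 1726557/79 - 1*4761 = 1726557/79 - 4761 = 1350438/79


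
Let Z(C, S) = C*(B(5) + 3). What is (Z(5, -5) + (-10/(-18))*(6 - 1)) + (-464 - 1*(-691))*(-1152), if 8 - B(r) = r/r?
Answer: -2353061/9 ≈ -2.6145e+5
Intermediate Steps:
B(r) = 7 (B(r) = 8 - r/r = 8 - 1*1 = 8 - 1 = 7)
Z(C, S) = 10*C (Z(C, S) = C*(7 + 3) = C*10 = 10*C)
(Z(5, -5) + (-10/(-18))*(6 - 1)) + (-464 - 1*(-691))*(-1152) = (10*5 + (-10/(-18))*(6 - 1)) + (-464 - 1*(-691))*(-1152) = (50 - 10*(-1/18)*5) + (-464 + 691)*(-1152) = (50 + (5/9)*5) + 227*(-1152) = (50 + 25/9) - 261504 = 475/9 - 261504 = -2353061/9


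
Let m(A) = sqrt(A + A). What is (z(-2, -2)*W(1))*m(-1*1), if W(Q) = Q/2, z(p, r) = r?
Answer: -I*sqrt(2) ≈ -1.4142*I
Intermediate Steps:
W(Q) = Q/2 (W(Q) = Q*(1/2) = Q/2)
m(A) = sqrt(2)*sqrt(A) (m(A) = sqrt(2*A) = sqrt(2)*sqrt(A))
(z(-2, -2)*W(1))*m(-1*1) = (-1)*(sqrt(2)*sqrt(-1*1)) = (-2*1/2)*(sqrt(2)*sqrt(-1)) = -sqrt(2)*I = -I*sqrt(2)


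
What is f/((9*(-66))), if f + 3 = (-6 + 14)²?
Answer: -61/594 ≈ -0.10269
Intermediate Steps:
f = 61 (f = -3 + (-6 + 14)² = -3 + 8² = -3 + 64 = 61)
f/((9*(-66))) = 61/((9*(-66))) = 61/(-594) = 61*(-1/594) = -61/594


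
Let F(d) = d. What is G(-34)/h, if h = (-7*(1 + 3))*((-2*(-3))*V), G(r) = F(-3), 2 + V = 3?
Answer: 1/56 ≈ 0.017857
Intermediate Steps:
V = 1 (V = -2 + 3 = 1)
G(r) = -3
h = -168 (h = (-7*(1 + 3))*(-2*(-3)*1) = (-7*4)*(6*1) = -28*6 = -168)
G(-34)/h = -3/(-168) = -3*(-1/168) = 1/56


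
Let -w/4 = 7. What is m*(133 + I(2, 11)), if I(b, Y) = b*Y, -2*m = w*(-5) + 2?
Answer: -11005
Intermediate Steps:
w = -28 (w = -4*7 = -28)
m = -71 (m = -(-28*(-5) + 2)/2 = -(140 + 2)/2 = -1/2*142 = -71)
I(b, Y) = Y*b
m*(133 + I(2, 11)) = -71*(133 + 11*2) = -71*(133 + 22) = -71*155 = -11005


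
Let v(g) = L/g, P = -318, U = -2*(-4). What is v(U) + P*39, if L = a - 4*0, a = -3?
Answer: -99219/8 ≈ -12402.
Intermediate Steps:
U = 8
L = -3 (L = -3 - 4*0 = -3 + 0 = -3)
v(g) = -3/g
v(U) + P*39 = -3/8 - 318*39 = -3*⅛ - 12402 = -3/8 - 12402 = -99219/8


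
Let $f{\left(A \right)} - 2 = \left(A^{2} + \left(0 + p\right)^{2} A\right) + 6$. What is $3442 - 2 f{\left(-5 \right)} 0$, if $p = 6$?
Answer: $0$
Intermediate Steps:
$f{\left(A \right)} = 8 + A^{2} + 36 A$ ($f{\left(A \right)} = 2 + \left(\left(A^{2} + \left(0 + 6\right)^{2} A\right) + 6\right) = 2 + \left(\left(A^{2} + 6^{2} A\right) + 6\right) = 2 + \left(\left(A^{2} + 36 A\right) + 6\right) = 2 + \left(6 + A^{2} + 36 A\right) = 8 + A^{2} + 36 A$)
$3442 - 2 f{\left(-5 \right)} 0 = 3442 - 2 \left(8 + \left(-5\right)^{2} + 36 \left(-5\right)\right) 0 = 3442 - 2 \left(8 + 25 - 180\right) 0 = 3442 \left(-2\right) \left(-147\right) 0 = 3442 \cdot 294 \cdot 0 = 3442 \cdot 0 = 0$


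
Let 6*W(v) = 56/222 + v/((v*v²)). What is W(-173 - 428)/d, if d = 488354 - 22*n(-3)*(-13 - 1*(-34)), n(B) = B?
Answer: 10113739/117811788774840 ≈ 8.5847e-8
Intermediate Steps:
W(v) = 14/333 + 1/(6*v²) (W(v) = (56/222 + v/((v*v²)))/6 = (56*(1/222) + v/(v³))/6 = (28/111 + v/v³)/6 = (28/111 + v⁻²)/6 = 14/333 + 1/(6*v²))
d = 489740 (d = 488354 - 22*(-3)*(-13 - 1*(-34)) = 488354 - (-66)*(-13 + 34) = 488354 - (-66)*21 = 488354 - 1*(-1386) = 488354 + 1386 = 489740)
W(-173 - 428)/d = (14/333 + 1/(6*(-173 - 428)²))/489740 = (14/333 + (⅙)/(-601)²)*(1/489740) = (14/333 + (⅙)*(1/361201))*(1/489740) = (14/333 + 1/2167206)*(1/489740) = (10113739/240559866)*(1/489740) = 10113739/117811788774840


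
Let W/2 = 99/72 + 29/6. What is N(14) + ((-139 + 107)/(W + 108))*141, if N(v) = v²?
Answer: 229076/1445 ≈ 158.53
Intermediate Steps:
W = 149/12 (W = 2*(99/72 + 29/6) = 2*(99*(1/72) + 29*(⅙)) = 2*(11/8 + 29/6) = 2*(149/24) = 149/12 ≈ 12.417)
N(14) + ((-139 + 107)/(W + 108))*141 = 14² + ((-139 + 107)/(149/12 + 108))*141 = 196 - 32/1445/12*141 = 196 - 32*12/1445*141 = 196 - 384/1445*141 = 196 - 54144/1445 = 229076/1445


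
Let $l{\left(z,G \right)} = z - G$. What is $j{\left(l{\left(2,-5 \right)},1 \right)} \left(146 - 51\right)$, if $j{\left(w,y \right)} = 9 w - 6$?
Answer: $5415$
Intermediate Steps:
$j{\left(w,y \right)} = -6 + 9 w$
$j{\left(l{\left(2,-5 \right)},1 \right)} \left(146 - 51\right) = \left(-6 + 9 \left(2 - -5\right)\right) \left(146 - 51\right) = \left(-6 + 9 \left(2 + 5\right)\right) 95 = \left(-6 + 9 \cdot 7\right) 95 = \left(-6 + 63\right) 95 = 57 \cdot 95 = 5415$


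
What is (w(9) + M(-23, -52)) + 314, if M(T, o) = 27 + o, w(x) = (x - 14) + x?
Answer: 293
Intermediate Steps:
w(x) = -14 + 2*x (w(x) = (-14 + x) + x = -14 + 2*x)
(w(9) + M(-23, -52)) + 314 = ((-14 + 2*9) + (27 - 52)) + 314 = ((-14 + 18) - 25) + 314 = (4 - 25) + 314 = -21 + 314 = 293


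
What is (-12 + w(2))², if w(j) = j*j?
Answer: 64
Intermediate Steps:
w(j) = j²
(-12 + w(2))² = (-12 + 2²)² = (-12 + 4)² = (-8)² = 64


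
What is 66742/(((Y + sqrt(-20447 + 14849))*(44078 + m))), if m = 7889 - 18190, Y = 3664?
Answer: 122271344/226820897919 - 33371*I*sqrt(622)/75606965973 ≈ 0.00053907 - 1.1008e-5*I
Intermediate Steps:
m = -10301
66742/(((Y + sqrt(-20447 + 14849))*(44078 + m))) = 66742/(((3664 + sqrt(-20447 + 14849))*(44078 - 10301))) = 66742/(((3664 + sqrt(-5598))*33777)) = 66742/(((3664 + 3*I*sqrt(622))*33777)) = 66742/(123758928 + 101331*I*sqrt(622))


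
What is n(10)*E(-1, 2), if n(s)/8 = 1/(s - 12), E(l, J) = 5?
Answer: -20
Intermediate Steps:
n(s) = 8/(-12 + s) (n(s) = 8/(s - 12) = 8/(-12 + s))
n(10)*E(-1, 2) = (8/(-12 + 10))*5 = (8/(-2))*5 = (8*(-½))*5 = -4*5 = -20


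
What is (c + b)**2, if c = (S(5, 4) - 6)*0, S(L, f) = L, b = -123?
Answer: 15129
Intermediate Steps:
c = 0 (c = (5 - 6)*0 = -1*0 = 0)
(c + b)**2 = (0 - 123)**2 = (-123)**2 = 15129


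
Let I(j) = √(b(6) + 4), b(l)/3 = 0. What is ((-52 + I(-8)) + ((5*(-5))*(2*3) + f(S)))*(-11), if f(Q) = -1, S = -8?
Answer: 2211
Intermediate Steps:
b(l) = 0 (b(l) = 3*0 = 0)
I(j) = 2 (I(j) = √(0 + 4) = √4 = 2)
((-52 + I(-8)) + ((5*(-5))*(2*3) + f(S)))*(-11) = ((-52 + 2) + ((5*(-5))*(2*3) - 1))*(-11) = (-50 + (-25*6 - 1))*(-11) = (-50 + (-150 - 1))*(-11) = (-50 - 151)*(-11) = -201*(-11) = 2211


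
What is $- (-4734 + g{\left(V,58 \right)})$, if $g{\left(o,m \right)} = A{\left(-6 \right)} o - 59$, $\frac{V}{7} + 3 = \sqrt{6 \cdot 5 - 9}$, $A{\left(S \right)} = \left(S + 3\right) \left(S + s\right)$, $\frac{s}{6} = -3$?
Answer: $6305 - 504 \sqrt{21} \approx 3995.4$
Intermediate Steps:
$s = -18$ ($s = 6 \left(-3\right) = -18$)
$A{\left(S \right)} = \left(-18 + S\right) \left(3 + S\right)$ ($A{\left(S \right)} = \left(S + 3\right) \left(S - 18\right) = \left(3 + S\right) \left(-18 + S\right) = \left(-18 + S\right) \left(3 + S\right)$)
$V = -21 + 7 \sqrt{21}$ ($V = -21 + 7 \sqrt{6 \cdot 5 - 9} = -21 + 7 \sqrt{30 - 9} = -21 + 7 \sqrt{21} \approx 11.078$)
$g{\left(o,m \right)} = -59 + 72 o$ ($g{\left(o,m \right)} = \left(-54 + \left(-6\right)^{2} - -90\right) o - 59 = \left(-54 + 36 + 90\right) o - 59 = 72 o - 59 = -59 + 72 o$)
$- (-4734 + g{\left(V,58 \right)}) = - (-4734 - \left(59 - 72 \left(-21 + 7 \sqrt{21}\right)\right)) = - (-4734 - \left(1571 - 504 \sqrt{21}\right)) = - (-6305 + 504 \sqrt{21}) = 6305 - 504 \sqrt{21}$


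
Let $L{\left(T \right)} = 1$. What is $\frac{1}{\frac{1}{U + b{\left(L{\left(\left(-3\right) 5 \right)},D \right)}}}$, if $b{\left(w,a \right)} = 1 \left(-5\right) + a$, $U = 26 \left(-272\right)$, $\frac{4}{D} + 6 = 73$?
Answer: $- \frac{474155}{67} \approx -7076.9$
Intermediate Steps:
$D = \frac{4}{67}$ ($D = \frac{4}{-6 + 73} = \frac{4}{67} \approx 0.059702$)
$U = -7072$
$b{\left(w,a \right)} = -5 + a$
$\frac{1}{\frac{1}{U + b{\left(L{\left(\left(-3\right) 5 \right)},D \right)}}} = \frac{1}{\frac{1}{-7072 + \left(-5 + \frac{4}{67}\right)}} = \frac{1}{\frac{1}{-7072 - \frac{331}{67}}} = \frac{1}{\frac{1}{- \frac{474155}{67}}} = \frac{1}{- \frac{67}{474155}} = - \frac{474155}{67}$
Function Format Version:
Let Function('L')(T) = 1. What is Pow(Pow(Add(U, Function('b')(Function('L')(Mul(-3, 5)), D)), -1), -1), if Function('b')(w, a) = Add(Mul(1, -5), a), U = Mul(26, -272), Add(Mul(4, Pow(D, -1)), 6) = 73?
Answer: Rational(-474155, 67) ≈ -7076.9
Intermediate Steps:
D = Rational(4, 67) (D = Mul(4, Pow(Add(-6, 73), -1)) = Mul(4, Pow(67, -1)) = Mul(4, Rational(1, 67)) = Rational(4, 67) ≈ 0.059702)
U = -7072
Function('b')(w, a) = Add(-5, a)
Pow(Pow(Add(U, Function('b')(Function('L')(Mul(-3, 5)), D)), -1), -1) = Pow(Pow(Add(-7072, Add(-5, Rational(4, 67))), -1), -1) = Pow(Pow(Add(-7072, Rational(-331, 67)), -1), -1) = Pow(Pow(Rational(-474155, 67), -1), -1) = Pow(Rational(-67, 474155), -1) = Rational(-474155, 67)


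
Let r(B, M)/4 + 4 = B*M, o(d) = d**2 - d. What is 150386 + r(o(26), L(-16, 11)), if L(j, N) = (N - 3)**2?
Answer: 316770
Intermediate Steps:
L(j, N) = (-3 + N)**2
r(B, M) = -16 + 4*B*M (r(B, M) = -16 + 4*(B*M) = -16 + 4*B*M)
150386 + r(o(26), L(-16, 11)) = 150386 + (-16 + 4*(26*(-1 + 26))*(-3 + 11)**2) = 150386 + (-16 + 4*(26*25)*8**2) = 150386 + (-16 + 4*650*64) = 150386 + (-16 + 166400) = 150386 + 166384 = 316770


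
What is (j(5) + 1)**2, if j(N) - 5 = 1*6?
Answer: 144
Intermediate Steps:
j(N) = 11 (j(N) = 5 + 1*6 = 5 + 6 = 11)
(j(5) + 1)**2 = (11 + 1)**2 = 12**2 = 144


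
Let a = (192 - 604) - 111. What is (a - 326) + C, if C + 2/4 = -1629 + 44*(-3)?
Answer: -5221/2 ≈ -2610.5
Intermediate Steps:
a = -523 (a = -412 - 111 = -523)
C = -3523/2 (C = -½ + (-1629 + 44*(-3)) = -½ + (-1629 - 132) = -½ - 1761 = -3523/2 ≈ -1761.5)
(a - 326) + C = (-523 - 326) - 3523/2 = -849 - 3523/2 = -5221/2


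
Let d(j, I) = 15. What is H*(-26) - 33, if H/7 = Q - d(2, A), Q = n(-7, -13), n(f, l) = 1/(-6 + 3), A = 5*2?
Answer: 8273/3 ≈ 2757.7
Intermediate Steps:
A = 10
n(f, l) = -1/3 (n(f, l) = 1/(-3) = -1/3)
Q = -1/3 ≈ -0.33333
H = -322/3 (H = 7*(-1/3 - 1*15) = 7*(-1/3 - 15) = 7*(-46/3) = -322/3 ≈ -107.33)
H*(-26) - 33 = -322/3*(-26) - 33 = 8372/3 - 33 = 8273/3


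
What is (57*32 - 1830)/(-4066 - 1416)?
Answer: 3/2741 ≈ 0.0010945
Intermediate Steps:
(57*32 - 1830)/(-4066 - 1416) = (1824 - 1830)/(-5482) = -6*(-1/5482) = 3/2741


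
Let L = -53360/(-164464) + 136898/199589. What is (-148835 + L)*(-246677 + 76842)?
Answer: 51858122286178147880/2051575331 ≈ 2.5277e+10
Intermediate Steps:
L = 2072803857/2051575331 (L = -53360*(-1/164464) + 136898*(1/199589) = 3335/10279 + 136898/199589 = 2072803857/2051575331 ≈ 1.0103)
(-148835 + L)*(-246677 + 76842) = (-148835 + 2072803857/2051575331)*(-246677 + 76842) = -305344141585528/2051575331*(-169835) = 51858122286178147880/2051575331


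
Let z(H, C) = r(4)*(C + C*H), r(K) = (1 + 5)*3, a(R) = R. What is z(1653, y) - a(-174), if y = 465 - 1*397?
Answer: 2024670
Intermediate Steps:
y = 68 (y = 465 - 397 = 68)
r(K) = 18 (r(K) = 6*3 = 18)
z(H, C) = 18*C + 18*C*H (z(H, C) = 18*(C + C*H) = 18*C + 18*C*H)
z(1653, y) - a(-174) = 18*68*(1 + 1653) - 1*(-174) = 18*68*1654 + 174 = 2024496 + 174 = 2024670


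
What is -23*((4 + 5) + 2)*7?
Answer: -1771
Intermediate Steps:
-23*((4 + 5) + 2)*7 = -23*(9 + 2)*7 = -23*11*7 = -253*7 = -1771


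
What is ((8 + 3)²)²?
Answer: 14641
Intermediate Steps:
((8 + 3)²)² = (11²)² = 121² = 14641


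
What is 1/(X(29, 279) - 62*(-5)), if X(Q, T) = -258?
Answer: 1/52 ≈ 0.019231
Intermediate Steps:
1/(X(29, 279) - 62*(-5)) = 1/(-258 - 62*(-5)) = 1/(-258 + 310) = 1/52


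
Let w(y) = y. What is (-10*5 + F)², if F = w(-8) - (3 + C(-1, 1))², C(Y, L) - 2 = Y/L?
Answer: 5476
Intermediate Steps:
C(Y, L) = 2 + Y/L
F = -24 (F = -8 - (3 + (2 - 1/1))² = -8 - (3 + (2 - 1*1))² = -8 - (3 + (2 - 1))² = -8 - (3 + 1)² = -8 - 1*4² = -8 - 1*16 = -8 - 16 = -24)
(-10*5 + F)² = (-10*5 - 24)² = (-50 - 24)² = (-74)² = 5476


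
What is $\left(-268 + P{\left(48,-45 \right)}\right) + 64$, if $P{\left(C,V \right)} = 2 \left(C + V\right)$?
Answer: $-198$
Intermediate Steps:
$P{\left(C,V \right)} = 2 C + 2 V$
$\left(-268 + P{\left(48,-45 \right)}\right) + 64 = \left(-268 + \left(2 \cdot 48 + 2 \left(-45\right)\right)\right) + 64 = \left(-268 + \left(96 - 90\right)\right) + 64 = \left(-268 + 6\right) + 64 = -262 + 64 = -198$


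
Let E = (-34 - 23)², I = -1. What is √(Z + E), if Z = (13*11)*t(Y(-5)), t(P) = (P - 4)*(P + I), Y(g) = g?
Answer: 3*√1219 ≈ 104.74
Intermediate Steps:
t(P) = (-1 + P)*(-4 + P) (t(P) = (P - 4)*(P - 1) = (-4 + P)*(-1 + P) = (-1 + P)*(-4 + P))
Z = 7722 (Z = (13*11)*(4 + (-5)² - 5*(-5)) = 143*(4 + 25 + 25) = 143*54 = 7722)
E = 3249 (E = (-57)² = 3249)
√(Z + E) = √(7722 + 3249) = √10971 = 3*√1219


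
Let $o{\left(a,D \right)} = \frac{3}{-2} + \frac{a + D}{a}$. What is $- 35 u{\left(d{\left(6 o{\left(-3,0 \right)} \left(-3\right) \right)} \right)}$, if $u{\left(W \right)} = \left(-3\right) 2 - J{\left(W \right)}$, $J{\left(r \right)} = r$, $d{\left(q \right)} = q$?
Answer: $525$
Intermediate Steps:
$o{\left(a,D \right)} = - \frac{3}{2} + \frac{D + a}{a}$ ($o{\left(a,D \right)} = 3 \left(- \frac{1}{2}\right) + \frac{D + a}{a} = - \frac{3}{2} + \frac{D + a}{a}$)
$u{\left(W \right)} = -6 - W$ ($u{\left(W \right)} = \left(-3\right) 2 - W = -6 - W$)
$- 35 u{\left(d{\left(6 o{\left(-3,0 \right)} \left(-3\right) \right)} \right)} = - 35 \left(-6 - 6 \frac{0 - - \frac{3}{2}}{-3} \left(-3\right)\right) = - 35 \left(-6 - 6 \left(- \frac{0 + \frac{3}{2}}{3}\right) \left(-3\right)\right) = - 35 \left(-6 - 6 \left(\left(- \frac{1}{3}\right) \frac{3}{2}\right) \left(-3\right)\right) = - 35 \left(-6 - 6 \left(- \frac{1}{2}\right) \left(-3\right)\right) = - 35 \left(-6 - \left(-3\right) \left(-3\right)\right) = - 35 \left(-6 - 9\right) = \left(-35\right) \left(-15\right) = 525$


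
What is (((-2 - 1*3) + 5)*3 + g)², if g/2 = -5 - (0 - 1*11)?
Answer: 144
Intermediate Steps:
g = 12 (g = 2*(-5 - (0 - 1*11)) = 2*(-5 - (0 - 11)) = 2*(-5 - 1*(-11)) = 2*(-5 + 11) = 2*6 = 12)
(((-2 - 1*3) + 5)*3 + g)² = (((-2 - 1*3) + 5)*3 + 12)² = (((-2 - 3) + 5)*3 + 12)² = ((-5 + 5)*3 + 12)² = (0*3 + 12)² = (0 + 12)² = 12² = 144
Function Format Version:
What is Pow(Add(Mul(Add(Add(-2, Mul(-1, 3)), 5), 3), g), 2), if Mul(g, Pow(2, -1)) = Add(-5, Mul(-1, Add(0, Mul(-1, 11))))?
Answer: 144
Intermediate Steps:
g = 12 (g = Mul(2, Add(-5, Mul(-1, Add(0, Mul(-1, 11))))) = Mul(2, Add(-5, Mul(-1, Add(0, -11)))) = Mul(2, Add(-5, Mul(-1, -11))) = Mul(2, Add(-5, 11)) = Mul(2, 6) = 12)
Pow(Add(Mul(Add(Add(-2, Mul(-1, 3)), 5), 3), g), 2) = Pow(Add(Mul(Add(Add(-2, Mul(-1, 3)), 5), 3), 12), 2) = Pow(Add(Mul(Add(Add(-2, -3), 5), 3), 12), 2) = Pow(Add(Mul(Add(-5, 5), 3), 12), 2) = Pow(Add(Mul(0, 3), 12), 2) = Pow(Add(0, 12), 2) = Pow(12, 2) = 144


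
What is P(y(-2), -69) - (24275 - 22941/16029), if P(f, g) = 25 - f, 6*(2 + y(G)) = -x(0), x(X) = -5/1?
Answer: -259107739/10686 ≈ -24247.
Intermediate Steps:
x(X) = -5 (x(X) = -5*1 = -5)
y(G) = -7/6 (y(G) = -2 + (-1*(-5))/6 = -2 + (1/6)*5 = -2 + 5/6 = -7/6)
P(y(-2), -69) - (24275 - 22941/16029) = (25 - 1*(-7/6)) - (24275 - 22941/16029) = (25 + 7/6) - (24275 - 22941/16029) = 157/6 - (24275 - 1*2549/1781) = 157/6 - (24275 - 2549/1781) = 157/6 - 1*43231226/1781 = 157/6 - 43231226/1781 = -259107739/10686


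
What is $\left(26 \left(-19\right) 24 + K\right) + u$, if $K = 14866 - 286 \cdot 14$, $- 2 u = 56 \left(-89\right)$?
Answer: $1498$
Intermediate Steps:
$u = 2492$ ($u = - \frac{56 \left(-89\right)}{2} = \left(- \frac{1}{2}\right) \left(-4984\right) = 2492$)
$K = 10862$ ($K = 14866 - 4004 = 10862$)
$\left(26 \left(-19\right) 24 + K\right) + u = \left(26 \left(-19\right) 24 + 10862\right) + 2492 = \left(\left(-494\right) 24 + 10862\right) + 2492 = \left(-11856 + 10862\right) + 2492 = -994 + 2492 = 1498$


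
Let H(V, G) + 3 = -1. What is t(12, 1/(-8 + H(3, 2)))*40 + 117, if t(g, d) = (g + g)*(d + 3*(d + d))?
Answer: -443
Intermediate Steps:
H(V, G) = -4 (H(V, G) = -3 - 1 = -4)
t(g, d) = 14*d*g (t(g, d) = (2*g)*(d + 3*(2*d)) = (2*g)*(d + 6*d) = (2*g)*(7*d) = 14*d*g)
t(12, 1/(-8 + H(3, 2)))*40 + 117 = (14*12/(-8 - 4))*40 + 117 = (14*12/(-12))*40 + 117 = (14*(-1/12)*12)*40 + 117 = -14*40 + 117 = -560 + 117 = -443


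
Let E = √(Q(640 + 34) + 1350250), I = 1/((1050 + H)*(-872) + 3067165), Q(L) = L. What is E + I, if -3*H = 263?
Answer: 3/6684031 + 2*√337731 ≈ 1162.3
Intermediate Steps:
H = -263/3 (H = -⅓*263 = -263/3 ≈ -87.667)
I = 3/6684031 (I = 1/((1050 - 263/3)*(-872) + 3067165) = 1/((2887/3)*(-872) + 3067165) = 1/(-2517464/3 + 3067165) = 1/(6684031/3) = 3/6684031 ≈ 4.4883e-7)
E = 2*√337731 (E = √((640 + 34) + 1350250) = √(674 + 1350250) = √1350924 = 2*√337731 ≈ 1162.3)
E + I = 2*√337731 + 3/6684031 = 3/6684031 + 2*√337731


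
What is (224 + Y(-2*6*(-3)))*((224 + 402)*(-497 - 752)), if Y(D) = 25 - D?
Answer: -166539162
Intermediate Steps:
(224 + Y(-2*6*(-3)))*((224 + 402)*(-497 - 752)) = (224 + (25 - (-2*6)*(-3)))*((224 + 402)*(-497 - 752)) = (224 + (25 - (-12)*(-3)))*(626*(-1249)) = (224 + (25 - 1*36))*(-781874) = (224 + (25 - 36))*(-781874) = (224 - 11)*(-781874) = 213*(-781874) = -166539162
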